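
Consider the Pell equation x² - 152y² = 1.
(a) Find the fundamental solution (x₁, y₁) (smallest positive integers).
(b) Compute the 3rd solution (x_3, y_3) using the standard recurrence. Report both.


Step 1: Find the fundamental solution (x₁, y₁) of x² - 152y² = 1.
  Expand √152 as a continued fraction. a₀ = ⌊√152⌋ = 12; iterate m_{k+1} = d_k·a_k − m_k, d_{k+1} = (152 − m_{k+1}²)/d_k, a_{k+1} = ⌊(a₀ + m_{k+1})/d_{k+1}⌋ (starting m₀ = 0, d₀ = 1), with convergents p_k = a_k·p_{k-1} + p_{k-2}, q_k = a_k·q_{k-1} + q_{k-2} (p₋₁ = 1, q₋₁ = 0):
  k = 0: a₀ = 12; p₀/q₀ = 12/1; p₀² − 152·q₀² = 144 − 152 = -8.
  k = 1: m = 12, d = 8, a = ⌊(12 + 12)/8⌋ = 3; p/q = (3·12 + 1)/(3·1 + 0) = 37/3; p² − 152·q² = 1369 − 1368 = 1.
  The first convergent with p² − 152·q² = 1 gives the fundamental solution (x₁, y₁) = (37, 3).
Step 2: Apply the recurrence (x_{n+1}, y_{n+1}) = (x₁x_n + 152y₁y_n, x₁y_n + y₁x_n) repeatedly.
  From (x_1, y_1) = (37, 3): x_2 = 37·37 + 152·3·3 = 2737; y_2 = 37·3 + 3·37 = 222.
  From (x_2, y_2) = (2737, 222): x_3 = 37·2737 + 152·3·222 = 202501; y_3 = 37·222 + 3·2737 = 16425.
Step 3: Verify x_3² - 152·y_3² = 41006655001 - 41006655000 = 1 (should be 1). ✓

(x_1, y_1) = (37, 3); (x_3, y_3) = (202501, 16425).


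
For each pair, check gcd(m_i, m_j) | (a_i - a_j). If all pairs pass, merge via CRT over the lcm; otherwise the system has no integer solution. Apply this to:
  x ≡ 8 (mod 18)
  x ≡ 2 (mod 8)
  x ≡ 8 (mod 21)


Moduli 18, 8, 21 are not pairwise coprime, so CRT works modulo lcm(m_i) when all pairwise compatibility conditions hold.
Pairwise compatibility: gcd(m_i, m_j) must divide a_i - a_j for every pair.
Merge one congruence at a time:
  Start: x ≡ 8 (mod 18).
  Combine with x ≡ 2 (mod 8): gcd(18, 8) = 2; 2 - 8 = -6, which IS divisible by 2, so compatible.
    Write x = 8 + 18·t and substitute into x ≡ 2 (mod 8): 18·t ≡ 2 − 8 = -6 (mod 8).
    Divide the congruence (and modulus) by g = 2: 9·t ≡ -3 (mod 4).
    Reduce coefficients mod 4: 1·t ≡ 1 (mod 4).
    So t ≡ 1 (mod 4).
    Then x = 8 + 18·1 = 26, valid modulo lcm(18, 8) = 72: x ≡ 26 (mod 72).
  Combine with x ≡ 8 (mod 21): gcd(72, 21) = 3; 8 - 26 = -18, which IS divisible by 3, so compatible.
    Write x = 26 + 72·t and substitute into x ≡ 8 (mod 21): 72·t ≡ 8 − 26 = -18 (mod 21).
    Divide the congruence (and modulus) by g = 3: 24·t ≡ -6 (mod 7).
    Reduce coefficients mod 7: 3·t ≡ 1 (mod 7).
    The inverse of 3 mod 7 is 5 (since 3·5 = 15 = 2·7 + 1), so t ≡ 5·1 = 5 ≡ 5 (mod 7).
    Then x = 26 + 72·5 = 386, valid modulo lcm(72, 21) = 504: x ≡ 386 (mod 504).
Verify: 386 mod 18 = 8, 386 mod 8 = 2, 386 mod 21 = 8.

x ≡ 386 (mod 504).


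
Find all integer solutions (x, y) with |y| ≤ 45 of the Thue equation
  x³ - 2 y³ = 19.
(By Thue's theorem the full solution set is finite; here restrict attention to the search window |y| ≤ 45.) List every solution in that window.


The equation is x³ - 2y³ = 19. For fixed y, x³ = 2·y³ + 19, so a solution requires the RHS to be a perfect cube.
Strategy: iterate y from -45 to 45, compute RHS = 2·y³ + 19, and check whether it is a (positive or negative) perfect cube.
Check small values of y:
  y = 0: RHS = 19 is not a perfect cube.
  y = 1: RHS = 21 is not a perfect cube.
  y = -1: RHS = 17 is not a perfect cube.
  y = 2: RHS = 35 is not a perfect cube.
  y = -2: RHS = 3 is not a perfect cube.
  y = 3: RHS = 73 is not a perfect cube.
  y = -3: RHS = -35 is not a perfect cube.
Continuing the search up to |y| = 45 finds no solutions either.
No (x, y) in the scanned range satisfies the equation.

No integer solutions with |y| ≤ 45.


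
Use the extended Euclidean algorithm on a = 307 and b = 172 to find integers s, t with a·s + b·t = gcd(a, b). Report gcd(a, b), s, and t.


Euclidean algorithm on (307, 172) — divide until remainder is 0:
  307 = 1 · 172 + 135
  172 = 1 · 135 + 37
  135 = 3 · 37 + 24
  37 = 1 · 24 + 13
  24 = 1 · 13 + 11
  13 = 1 · 11 + 2
  11 = 5 · 2 + 1
  2 = 2 · 1 + 0
gcd(307, 172) = 1.
Track Bezout coefficients alongside the remainders: start with r₀ = 307 = a·1 + b·0 (s = 1, t = 0) and r₁ = 172 = a·0 + b·1 (s = 0, t = 1); each new remainder r_{k+1} = r_{k-1} − q_k·r_k inherits s_{k+1} = s_{k-1} − q_k·s_k, t_{k+1} = t_{k-1} − q_k·t_k, so r_k = a·s_k + b·t_k at every step:
  q = 1: r = 135, s = 1 − 1·0 = 1, t = 0 − 1·1 = -1  (check: 307·1 + 172·(-1) = 135)
  q = 1: r = 37, s = 0 − 1·1 = -1, t = 1 − 1·(-1) = 2  (check: 307·(-1) + 172·2 = 37)
  q = 3: r = 24, s = 1 − 3·(-1) = 4, t = -1 − 3·2 = -7  (check: 307·4 + 172·(-7) = 24)
  q = 1: r = 13, s = -1 − 1·4 = -5, t = 2 − 1·(-7) = 9  (check: 307·(-5) + 172·9 = 13)
  q = 1: r = 11, s = 4 − 1·(-5) = 9, t = -7 − 1·9 = -16  (check: 307·9 + 172·(-16) = 11)
  q = 1: r = 2, s = -5 − 1·9 = -14, t = 9 − 1·(-16) = 25  (check: 307·(-14) + 172·25 = 2)
  q = 5: r = 1, s = 9 − 5·(-14) = 79, t = -16 − 5·25 = -141  (check: 307·79 + 172·(-141) = 1)
The row with r = 1 (the gcd) gives the Bezout coefficients s = 79, t = -141.
Result: 307 · (79) + 172 · (-141) = 1.

gcd(307, 172) = 1; s = 79, t = -141 (check: 307·79 + 172·(-141) = 1).


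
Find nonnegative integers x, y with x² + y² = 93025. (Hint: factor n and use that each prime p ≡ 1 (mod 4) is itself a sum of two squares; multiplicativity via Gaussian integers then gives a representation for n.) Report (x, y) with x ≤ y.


Step 1: Factor n = 93025 = 5^2 · 61^2.
Step 2: Check the mod-4 condition on each prime factor: 5 ≡ 1 (mod 4), exponent 2; 61 ≡ 1 (mod 4), exponent 2.
All primes ≡ 3 (mod 4) appear to even exponent (or don't appear), so by the two-squares theorem n IS expressible as a sum of two squares.
Step 3: Build a representation. Group n = k² · m with k = 5 and m = 61 · 61 = 3721 (a product of primes ≡ 1 (mod 4)); a representation of m scales to one of n via (k·x)² + (k·y)² = k²(x² + y²). Each prime p ≡ 1 (mod 4) is itself a sum of two squares; find a² by testing p − a² for a perfect square:
  61: 61 − 1² = 60, 61 − 2² = 57, 61 − 3² = 52, 61 − 4² = 45, 61 − 5² = 36 = 6² ⇒ 61 = 5² + 6².
  Combine using the Brahmagupta–Fibonacci identity (a² + b²)(c² + d²) = (ac − bd)² + (ad + bc)² = (ac + bd)² + (ad − bc)²:
  61 · 61 = 3721: from (5² + 6²)(5² + 6²), take (5·5 − 6·6, 5·6 + 6·5) = (25 − 36, 30 + 30) = (-11, 60); dropping signs (only squares matter) gives (11, 60); check 11² + 60² = 121 + 3600 = 3721 ✓.
  Scale by k = 5: (5·11, 5·60) = (55, 300).
Step 4: Order so x ≤ y and verify: 55² + 300² = 3025 + 90000 = 93025 = n. ✓

n = 93025 = 55² + 300² (one valid representation with x ≤ y).


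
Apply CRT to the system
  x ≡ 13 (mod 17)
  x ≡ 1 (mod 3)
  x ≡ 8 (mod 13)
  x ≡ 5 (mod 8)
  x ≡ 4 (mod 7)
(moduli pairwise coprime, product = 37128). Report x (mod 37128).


Product of moduli M = 17 · 3 · 13 · 8 · 7 = 37128.
Merge one congruence at a time:
  Start: x ≡ 13 (mod 17).
  Combine with x ≡ 1 (mod 3); new modulus lcm = 51.
    Write x = 13 + 17·t and substitute into x ≡ 1 (mod 3): 17·t ≡ 1 − 13 = -12 (mod 3).
    Reduce coefficients mod 3: 2·t ≡ 0 (mod 3).
    The inverse of 2 mod 3 is 2 (since 2·2 = 4 = 1·3 + 1), so t ≡ 2·0 = 0 ≡ 0 (mod 3).
    Then x = 13 + 17·0 = 13, valid modulo lcm(17, 3) = 51: x ≡ 13 (mod 51).
  Combine with x ≡ 8 (mod 13); new modulus lcm = 663.
    Write x = 13 + 51·t and substitute into x ≡ 8 (mod 13): 51·t ≡ 8 − 13 = -5 (mod 13).
    Reduce coefficients mod 13: 12·t ≡ 8 (mod 13).
    The inverse of 12 mod 13 is 12 (since 12·12 = 144 = 11·13 + 1), so t ≡ 12·8 = 96 ≡ 5 (mod 13).
    Then x = 13 + 51·5 = 268, valid modulo lcm(51, 13) = 663: x ≡ 268 (mod 663).
  Combine with x ≡ 5 (mod 8); new modulus lcm = 5304.
    Write x = 268 + 663·t and substitute into x ≡ 5 (mod 8): 663·t ≡ 5 − 268 = -263 (mod 8).
    Reduce coefficients mod 8: 7·t ≡ 1 (mod 8).
    The inverse of 7 mod 8 is 7 (since 7·7 = 49 = 6·8 + 1), so t ≡ 7·1 = 7 ≡ 7 (mod 8).
    Then x = 268 + 663·7 = 4909, valid modulo lcm(663, 8) = 5304: x ≡ 4909 (mod 5304).
  Combine with x ≡ 4 (mod 7); new modulus lcm = 37128.
    Write x = 4909 + 5304·t and substitute into x ≡ 4 (mod 7): 5304·t ≡ 4 − 4909 = -4905 (mod 7).
    Reduce coefficients mod 7: 5·t ≡ 2 (mod 7).
    The inverse of 5 mod 7 is 3 (since 5·3 = 15 = 2·7 + 1), so t ≡ 3·2 = 6 ≡ 6 (mod 7).
    Then x = 4909 + 5304·6 = 36733, valid modulo lcm(5304, 7) = 37128: x ≡ 36733 (mod 37128).
Verify against each original: 36733 mod 17 = 13, 36733 mod 3 = 1, 36733 mod 13 = 8, 36733 mod 8 = 5, 36733 mod 7 = 4.

x ≡ 36733 (mod 37128).


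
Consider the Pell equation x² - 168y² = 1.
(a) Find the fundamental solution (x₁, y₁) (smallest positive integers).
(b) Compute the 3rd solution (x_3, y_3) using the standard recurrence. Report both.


Step 1: Find the fundamental solution (x₁, y₁) of x² - 168y² = 1.
  Expand √168 as a continued fraction. a₀ = ⌊√168⌋ = 12; iterate m_{k+1} = d_k·a_k − m_k, d_{k+1} = (168 − m_{k+1}²)/d_k, a_{k+1} = ⌊(a₀ + m_{k+1})/d_{k+1}⌋ (starting m₀ = 0, d₀ = 1), with convergents p_k = a_k·p_{k-1} + p_{k-2}, q_k = a_k·q_{k-1} + q_{k-2} (p₋₁ = 1, q₋₁ = 0):
  k = 0: a₀ = 12; p₀/q₀ = 12/1; p₀² − 168·q₀² = 144 − 168 = -24.
  k = 1: m = 12, d = 24, a = ⌊(12 + 12)/24⌋ = 1; p/q = (1·12 + 1)/(1·1 + 0) = 13/1; p² − 168·q² = 169 − 168 = 1.
  The first convergent with p² − 168·q² = 1 gives the fundamental solution (x₁, y₁) = (13, 1).
Step 2: Apply the recurrence (x_{n+1}, y_{n+1}) = (x₁x_n + 168y₁y_n, x₁y_n + y₁x_n) repeatedly.
  From (x_1, y_1) = (13, 1): x_2 = 13·13 + 168·1·1 = 337; y_2 = 13·1 + 1·13 = 26.
  From (x_2, y_2) = (337, 26): x_3 = 13·337 + 168·1·26 = 8749; y_3 = 13·26 + 1·337 = 675.
Step 3: Verify x_3² - 168·y_3² = 76545001 - 76545000 = 1 (should be 1). ✓

(x_1, y_1) = (13, 1); (x_3, y_3) = (8749, 675).


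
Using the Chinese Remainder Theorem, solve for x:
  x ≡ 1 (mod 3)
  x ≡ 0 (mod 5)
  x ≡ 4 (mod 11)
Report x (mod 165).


Moduli 3, 5, 11 are pairwise coprime; by CRT there is a unique solution modulo M = 3 · 5 · 11 = 165.
Solve pairwise, accumulating the modulus:
  Start with x ≡ 1 (mod 3).
  Combine with x ≡ 0 (mod 5): since gcd(3, 5) = 1, we get a unique residue mod 15.
    Write x = 1 + 3·t and substitute into x ≡ 0 (mod 5): 3·t ≡ 0 − 1 = -1 (mod 5).
    Reduce coefficients mod 5: 3·t ≡ 4 (mod 5).
    The inverse of 3 mod 5 is 2 (since 3·2 = 6 = 1·5 + 1), so t ≡ 2·4 = 8 ≡ 3 (mod 5).
    Then x = 1 + 3·3 = 10, valid modulo lcm(3, 5) = 15: x ≡ 10 (mod 15).
  Combine with x ≡ 4 (mod 11): since gcd(15, 11) = 1, we get a unique residue mod 165.
    Write x = 10 + 15·t and substitute into x ≡ 4 (mod 11): 15·t ≡ 4 − 10 = -6 (mod 11).
    Reduce coefficients mod 11: 4·t ≡ 5 (mod 11).
    The inverse of 4 mod 11 is 3 (since 4·3 = 12 = 1·11 + 1), so t ≡ 3·5 = 15 ≡ 4 (mod 11).
    Then x = 10 + 15·4 = 70, valid modulo lcm(15, 11) = 165: x ≡ 70 (mod 165).
Verify: 70 mod 3 = 1 ✓, 70 mod 5 = 0 ✓, 70 mod 11 = 4 ✓.

x ≡ 70 (mod 165).


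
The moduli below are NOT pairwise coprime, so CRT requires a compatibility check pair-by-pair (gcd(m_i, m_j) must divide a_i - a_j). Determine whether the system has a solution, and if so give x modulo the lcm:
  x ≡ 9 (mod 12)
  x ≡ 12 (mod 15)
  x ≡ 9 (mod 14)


Moduli 12, 15, 14 are not pairwise coprime, so CRT works modulo lcm(m_i) when all pairwise compatibility conditions hold.
Pairwise compatibility: gcd(m_i, m_j) must divide a_i - a_j for every pair.
Merge one congruence at a time:
  Start: x ≡ 9 (mod 12).
  Combine with x ≡ 12 (mod 15): gcd(12, 15) = 3; 12 - 9 = 3, which IS divisible by 3, so compatible.
    Write x = 9 + 12·t and substitute into x ≡ 12 (mod 15): 12·t ≡ 12 − 9 = 3 (mod 15).
    Divide the congruence (and modulus) by g = 3: 4·t ≡ 1 (mod 5).
    The inverse of 4 mod 5 is 4 (since 4·4 = 16 = 3·5 + 1), so t ≡ 4·1 = 4 ≡ 4 (mod 5).
    Then x = 9 + 12·4 = 57, valid modulo lcm(12, 15) = 60: x ≡ 57 (mod 60).
  Combine with x ≡ 9 (mod 14): gcd(60, 14) = 2; 9 - 57 = -48, which IS divisible by 2, so compatible.
    Write x = 57 + 60·t and substitute into x ≡ 9 (mod 14): 60·t ≡ 9 − 57 = -48 (mod 14).
    Divide the congruence (and modulus) by g = 2: 30·t ≡ -24 (mod 7).
    Reduce coefficients mod 7: 2·t ≡ 4 (mod 7).
    The inverse of 2 mod 7 is 4 (since 2·4 = 8 = 1·7 + 1), so t ≡ 4·4 = 16 ≡ 2 (mod 7).
    Then x = 57 + 60·2 = 177, valid modulo lcm(60, 14) = 420: x ≡ 177 (mod 420).
Verify: 177 mod 12 = 9, 177 mod 15 = 12, 177 mod 14 = 9.

x ≡ 177 (mod 420).


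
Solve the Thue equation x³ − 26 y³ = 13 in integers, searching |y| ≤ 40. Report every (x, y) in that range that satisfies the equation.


The equation is x³ - 26y³ = 13. For fixed y, x³ = 26·y³ + 13, so a solution requires the RHS to be a perfect cube.
Strategy: iterate y from -40 to 40, compute RHS = 26·y³ + 13, and check whether it is a (positive or negative) perfect cube.
Check small values of y:
  y = 0: RHS = 13 is not a perfect cube.
  y = 1: RHS = 39 is not a perfect cube.
  y = -1: RHS = -13 is not a perfect cube.
  y = 2: RHS = 221 is not a perfect cube.
  y = -2: RHS = -195 is not a perfect cube.
  y = 3: RHS = 715 is not a perfect cube.
  y = -3: RHS = -689 is not a perfect cube.
Continuing the search up to |y| = 40 finds no solutions either.
No (x, y) in the scanned range satisfies the equation.

No integer solutions with |y| ≤ 40.


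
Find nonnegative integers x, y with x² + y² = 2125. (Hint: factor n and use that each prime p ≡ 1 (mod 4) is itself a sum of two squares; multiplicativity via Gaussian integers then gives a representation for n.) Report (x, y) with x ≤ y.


Step 1: Factor n = 2125 = 5^3 · 17.
Step 2: Check the mod-4 condition on each prime factor: 5 ≡ 1 (mod 4), exponent 3; 17 ≡ 1 (mod 4), exponent 1.
All primes ≡ 3 (mod 4) appear to even exponent (or don't appear), so by the two-squares theorem n IS expressible as a sum of two squares.
Step 3: Build a representation. Group n = k² · m with k = 5 and m = 5 · 17 = 85 (a product of primes ≡ 1 (mod 4)); a representation of m scales to one of n via (k·x)² + (k·y)² = k²(x² + y²). Each prime p ≡ 1 (mod 4) is itself a sum of two squares; find a² by testing p − a² for a perfect square:
  5: 5 − 1² = 4 = 2² ⇒ 5 = 1² + 2².
  17: 17 − 1² = 16 = 4² ⇒ 17 = 1² + 4².
  Combine using the Brahmagupta–Fibonacci identity (a² + b²)(c² + d²) = (ac − bd)² + (ad + bc)² = (ac + bd)² + (ad − bc)²:
  5 · 17 = 85: from (1² + 2²)(1² + 4²), take (1·1 − 2·4, 1·4 + 2·1) = (1 − 8, 4 + 2) = (-7, 6); dropping signs (only squares matter) gives (7, 6); check 7² + 6² = 49 + 36 = 85 ✓.
  Scale by k = 5: (5·7, 5·6) = (35, 30).
Step 4: Order so x ≤ y and verify: 30² + 35² = 900 + 1225 = 2125 = n. ✓

n = 2125 = 30² + 35² (one valid representation with x ≤ y).


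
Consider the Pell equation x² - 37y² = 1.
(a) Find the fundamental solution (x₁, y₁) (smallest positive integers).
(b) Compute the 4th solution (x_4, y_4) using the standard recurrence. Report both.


Step 1: Find the fundamental solution (x₁, y₁) of x² - 37y² = 1.
  Expand √37 as a continued fraction. a₀ = ⌊√37⌋ = 6; iterate m_{k+1} = d_k·a_k − m_k, d_{k+1} = (37 − m_{k+1}²)/d_k, a_{k+1} = ⌊(a₀ + m_{k+1})/d_{k+1}⌋ (starting m₀ = 0, d₀ = 1), with convergents p_k = a_k·p_{k-1} + p_{k-2}, q_k = a_k·q_{k-1} + q_{k-2} (p₋₁ = 1, q₋₁ = 0):
  k = 0: a₀ = 6; p₀/q₀ = 6/1; p₀² − 37·q₀² = 36 − 37 = -1.
  k = 1: m = 6, d = 1, a = ⌊(6 + 6)/1⌋ = 12; p/q = (12·6 + 1)/(12·1 + 0) = 73/12; p² − 37·q² = 5329 − 5328 = 1.
  The first convergent with p² − 37·q² = 1 gives the fundamental solution (x₁, y₁) = (73, 12).
Step 2: Apply the recurrence (x_{n+1}, y_{n+1}) = (x₁x_n + 37y₁y_n, x₁y_n + y₁x_n) repeatedly.
  From (x_1, y_1) = (73, 12): x_2 = 73·73 + 37·12·12 = 10657; y_2 = 73·12 + 12·73 = 1752.
  From (x_2, y_2) = (10657, 1752): x_3 = 73·10657 + 37·12·1752 = 1555849; y_3 = 73·1752 + 12·10657 = 255780.
  From (x_3, y_3) = (1555849, 255780): x_4 = 73·1555849 + 37·12·255780 = 227143297; y_4 = 73·255780 + 12·1555849 = 37342128.
Step 3: Verify x_4² - 37·y_4² = 51594077372030209 - 51594077372030208 = 1 (should be 1). ✓

(x_1, y_1) = (73, 12); (x_4, y_4) = (227143297, 37342128).


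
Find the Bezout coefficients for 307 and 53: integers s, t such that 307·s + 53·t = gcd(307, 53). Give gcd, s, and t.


Euclidean algorithm on (307, 53) — divide until remainder is 0:
  307 = 5 · 53 + 42
  53 = 1 · 42 + 11
  42 = 3 · 11 + 9
  11 = 1 · 9 + 2
  9 = 4 · 2 + 1
  2 = 2 · 1 + 0
gcd(307, 53) = 1.
Track Bezout coefficients alongside the remainders: start with r₀ = 307 = a·1 + b·0 (s = 1, t = 0) and r₁ = 53 = a·0 + b·1 (s = 0, t = 1); each new remainder r_{k+1} = r_{k-1} − q_k·r_k inherits s_{k+1} = s_{k-1} − q_k·s_k, t_{k+1} = t_{k-1} − q_k·t_k, so r_k = a·s_k + b·t_k at every step:
  q = 5: r = 42, s = 1 − 5·0 = 1, t = 0 − 5·1 = -5  (check: 307·1 + 53·(-5) = 42)
  q = 1: r = 11, s = 0 − 1·1 = -1, t = 1 − 1·(-5) = 6  (check: 307·(-1) + 53·6 = 11)
  q = 3: r = 9, s = 1 − 3·(-1) = 4, t = -5 − 3·6 = -23  (check: 307·4 + 53·(-23) = 9)
  q = 1: r = 2, s = -1 − 1·4 = -5, t = 6 − 1·(-23) = 29  (check: 307·(-5) + 53·29 = 2)
  q = 4: r = 1, s = 4 − 4·(-5) = 24, t = -23 − 4·29 = -139  (check: 307·24 + 53·(-139) = 1)
The row with r = 1 (the gcd) gives the Bezout coefficients s = 24, t = -139.
Result: 307 · (24) + 53 · (-139) = 1.

gcd(307, 53) = 1; s = 24, t = -139 (check: 307·24 + 53·(-139) = 1).


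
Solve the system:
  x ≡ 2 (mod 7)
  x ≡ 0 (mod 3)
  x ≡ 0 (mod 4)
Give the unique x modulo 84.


Moduli 7, 3, 4 are pairwise coprime; by CRT there is a unique solution modulo M = 7 · 3 · 4 = 84.
Solve pairwise, accumulating the modulus:
  Start with x ≡ 2 (mod 7).
  Combine with x ≡ 0 (mod 3): since gcd(7, 3) = 1, we get a unique residue mod 21.
    Write x = 2 + 7·t and substitute into x ≡ 0 (mod 3): 7·t ≡ 0 − 2 = -2 (mod 3).
    Reduce coefficients mod 3: 1·t ≡ 1 (mod 3).
    So t ≡ 1 (mod 3).
    Then x = 2 + 7·1 = 9, valid modulo lcm(7, 3) = 21: x ≡ 9 (mod 21).
  Combine with x ≡ 0 (mod 4): since gcd(21, 4) = 1, we get a unique residue mod 84.
    Write x = 9 + 21·t and substitute into x ≡ 0 (mod 4): 21·t ≡ 0 − 9 = -9 (mod 4).
    Reduce coefficients mod 4: 1·t ≡ 3 (mod 4).
    So t ≡ 3 (mod 4).
    Then x = 9 + 21·3 = 72, valid modulo lcm(21, 4) = 84: x ≡ 72 (mod 84).
Verify: 72 mod 7 = 2 ✓, 72 mod 3 = 0 ✓, 72 mod 4 = 0 ✓.

x ≡ 72 (mod 84).


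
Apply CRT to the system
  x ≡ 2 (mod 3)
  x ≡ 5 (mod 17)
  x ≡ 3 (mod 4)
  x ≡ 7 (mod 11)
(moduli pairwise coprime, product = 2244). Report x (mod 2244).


Product of moduli M = 3 · 17 · 4 · 11 = 2244.
Merge one congruence at a time:
  Start: x ≡ 2 (mod 3).
  Combine with x ≡ 5 (mod 17); new modulus lcm = 51.
    Write x = 2 + 3·t and substitute into x ≡ 5 (mod 17): 3·t ≡ 5 − 2 = 3 (mod 17).
    The inverse of 3 mod 17 is 6 (since 3·6 = 18 = 1·17 + 1), so t ≡ 6·3 = 18 ≡ 1 (mod 17).
    Then x = 2 + 3·1 = 5, valid modulo lcm(3, 17) = 51: x ≡ 5 (mod 51).
  Combine with x ≡ 3 (mod 4); new modulus lcm = 204.
    Write x = 5 + 51·t and substitute into x ≡ 3 (mod 4): 51·t ≡ 3 − 5 = -2 (mod 4).
    Reduce coefficients mod 4: 3·t ≡ 2 (mod 4).
    The inverse of 3 mod 4 is 3 (since 3·3 = 9 = 2·4 + 1), so t ≡ 3·2 = 6 ≡ 2 (mod 4).
    Then x = 5 + 51·2 = 107, valid modulo lcm(51, 4) = 204: x ≡ 107 (mod 204).
  Combine with x ≡ 7 (mod 11); new modulus lcm = 2244.
    Write x = 107 + 204·t and substitute into x ≡ 7 (mod 11): 204·t ≡ 7 − 107 = -100 (mod 11).
    Reduce coefficients mod 11: 6·t ≡ 10 (mod 11).
    The inverse of 6 mod 11 is 2 (since 6·2 = 12 = 1·11 + 1), so t ≡ 2·10 = 20 ≡ 9 (mod 11).
    Then x = 107 + 204·9 = 1943, valid modulo lcm(204, 11) = 2244: x ≡ 1943 (mod 2244).
Verify against each original: 1943 mod 3 = 2, 1943 mod 17 = 5, 1943 mod 4 = 3, 1943 mod 11 = 7.

x ≡ 1943 (mod 2244).


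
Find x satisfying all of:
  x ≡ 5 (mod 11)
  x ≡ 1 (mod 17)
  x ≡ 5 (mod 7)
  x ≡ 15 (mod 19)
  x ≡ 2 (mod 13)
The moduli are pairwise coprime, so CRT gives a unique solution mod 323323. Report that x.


Product of moduli M = 11 · 17 · 7 · 19 · 13 = 323323.
Merge one congruence at a time:
  Start: x ≡ 5 (mod 11).
  Combine with x ≡ 1 (mod 17); new modulus lcm = 187.
    Write x = 5 + 11·t and substitute into x ≡ 1 (mod 17): 11·t ≡ 1 − 5 = -4 (mod 17).
    Reduce coefficients mod 17: 11·t ≡ 13 (mod 17).
    The inverse of 11 mod 17 is 14 (since 11·14 = 154 = 9·17 + 1), so t ≡ 14·13 = 182 ≡ 12 (mod 17).
    Then x = 5 + 11·12 = 137, valid modulo lcm(11, 17) = 187: x ≡ 137 (mod 187).
  Combine with x ≡ 5 (mod 7); new modulus lcm = 1309.
    Write x = 137 + 187·t and substitute into x ≡ 5 (mod 7): 187·t ≡ 5 − 137 = -132 (mod 7).
    Reduce coefficients mod 7: 5·t ≡ 1 (mod 7).
    The inverse of 5 mod 7 is 3 (since 5·3 = 15 = 2·7 + 1), so t ≡ 3·1 = 3 ≡ 3 (mod 7).
    Then x = 137 + 187·3 = 698, valid modulo lcm(187, 7) = 1309: x ≡ 698 (mod 1309).
  Combine with x ≡ 15 (mod 19); new modulus lcm = 24871.
    Write x = 698 + 1309·t and substitute into x ≡ 15 (mod 19): 1309·t ≡ 15 − 698 = -683 (mod 19).
    Reduce coefficients mod 19: 17·t ≡ 1 (mod 19).
    The inverse of 17 mod 19 is 9 (since 17·9 = 153 = 8·19 + 1), so t ≡ 9·1 = 9 ≡ 9 (mod 19).
    Then x = 698 + 1309·9 = 12479, valid modulo lcm(1309, 19) = 24871: x ≡ 12479 (mod 24871).
  Combine with x ≡ 2 (mod 13); new modulus lcm = 323323.
    Write x = 12479 + 24871·t and substitute into x ≡ 2 (mod 13): 24871·t ≡ 2 − 12479 = -12477 (mod 13).
    Reduce coefficients mod 13: 2·t ≡ 3 (mod 13).
    The inverse of 2 mod 13 is 7 (since 2·7 = 14 = 1·13 + 1), so t ≡ 7·3 = 21 ≡ 8 (mod 13).
    Then x = 12479 + 24871·8 = 211447, valid modulo lcm(24871, 13) = 323323: x ≡ 211447 (mod 323323).
Verify against each original: 211447 mod 11 = 5, 211447 mod 17 = 1, 211447 mod 7 = 5, 211447 mod 19 = 15, 211447 mod 13 = 2.

x ≡ 211447 (mod 323323).


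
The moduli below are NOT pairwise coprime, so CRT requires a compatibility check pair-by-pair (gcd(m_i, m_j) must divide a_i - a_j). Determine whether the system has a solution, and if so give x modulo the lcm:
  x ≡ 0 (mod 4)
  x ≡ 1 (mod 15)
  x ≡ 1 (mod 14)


Moduli 4, 15, 14 are not pairwise coprime, so CRT works modulo lcm(m_i) when all pairwise compatibility conditions hold.
Pairwise compatibility: gcd(m_i, m_j) must divide a_i - a_j for every pair.
Merge one congruence at a time:
  Start: x ≡ 0 (mod 4).
  Combine with x ≡ 1 (mod 15): gcd(4, 15) = 1; 1 - 0 = 1, which IS divisible by 1, so compatible.
    Write x = 0 + 4·t and substitute into x ≡ 1 (mod 15): 4·t ≡ 1 − 0 = 1 (mod 15).
    The inverse of 4 mod 15 is 4 (since 4·4 = 16 = 1·15 + 1), so t ≡ 4·1 = 4 ≡ 4 (mod 15).
    Then x = 0 + 4·4 = 16, valid modulo lcm(4, 15) = 60: x ≡ 16 (mod 60).
  Combine with x ≡ 1 (mod 14): gcd(60, 14) = 2, and 1 - 16 = -15 is NOT divisible by 2.
    ⇒ system is inconsistent (no integer solution).

No solution (the system is inconsistent).


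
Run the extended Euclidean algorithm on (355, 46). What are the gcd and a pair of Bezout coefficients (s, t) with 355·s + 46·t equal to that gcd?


Euclidean algorithm on (355, 46) — divide until remainder is 0:
  355 = 7 · 46 + 33
  46 = 1 · 33 + 13
  33 = 2 · 13 + 7
  13 = 1 · 7 + 6
  7 = 1 · 6 + 1
  6 = 6 · 1 + 0
gcd(355, 46) = 1.
Track Bezout coefficients alongside the remainders: start with r₀ = 355 = a·1 + b·0 (s = 1, t = 0) and r₁ = 46 = a·0 + b·1 (s = 0, t = 1); each new remainder r_{k+1} = r_{k-1} − q_k·r_k inherits s_{k+1} = s_{k-1} − q_k·s_k, t_{k+1} = t_{k-1} − q_k·t_k, so r_k = a·s_k + b·t_k at every step:
  q = 7: r = 33, s = 1 − 7·0 = 1, t = 0 − 7·1 = -7  (check: 355·1 + 46·(-7) = 33)
  q = 1: r = 13, s = 0 − 1·1 = -1, t = 1 − 1·(-7) = 8  (check: 355·(-1) + 46·8 = 13)
  q = 2: r = 7, s = 1 − 2·(-1) = 3, t = -7 − 2·8 = -23  (check: 355·3 + 46·(-23) = 7)
  q = 1: r = 6, s = -1 − 1·3 = -4, t = 8 − 1·(-23) = 31  (check: 355·(-4) + 46·31 = 6)
  q = 1: r = 1, s = 3 − 1·(-4) = 7, t = -23 − 1·31 = -54  (check: 355·7 + 46·(-54) = 1)
The row with r = 1 (the gcd) gives the Bezout coefficients s = 7, t = -54.
Result: 355 · (7) + 46 · (-54) = 1.

gcd(355, 46) = 1; s = 7, t = -54 (check: 355·7 + 46·(-54) = 1).


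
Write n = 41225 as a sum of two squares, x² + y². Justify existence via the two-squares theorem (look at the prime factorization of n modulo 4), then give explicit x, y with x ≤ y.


Step 1: Factor n = 41225 = 5^2 · 17 · 97.
Step 2: Check the mod-4 condition on each prime factor: 5 ≡ 1 (mod 4), exponent 2; 17 ≡ 1 (mod 4), exponent 1; 97 ≡ 1 (mod 4), exponent 1.
All primes ≡ 3 (mod 4) appear to even exponent (or don't appear), so by the two-squares theorem n IS expressible as a sum of two squares.
Step 3: Build a representation. Group n = k² · m with k = 5 and m = 17 · 97 = 1649 (a product of primes ≡ 1 (mod 4)); a representation of m scales to one of n via (k·x)² + (k·y)² = k²(x² + y²). Each prime p ≡ 1 (mod 4) is itself a sum of two squares; find a² by testing p − a² for a perfect square:
  17: 17 − 1² = 16 = 4² ⇒ 17 = 1² + 4².
  97: 97 − 1² = 96, 97 − 2² = 93, 97 − 3² = 88, 97 − 4² = 81 = 9² ⇒ 97 = 4² + 9².
  Combine using the Brahmagupta–Fibonacci identity (a² + b²)(c² + d²) = (ac − bd)² + (ad + bc)² = (ac + bd)² + (ad − bc)²:
  17 · 97 = 1649: from (1² + 4²)(4² + 9²), take (1·4 − 4·9, 1·9 + 4·4) = (4 − 36, 9 + 16) = (-32, 25); dropping signs (only squares matter) gives (32, 25); check 32² + 25² = 1024 + 625 = 1649 ✓.
  Scale by k = 5: (5·32, 5·25) = (160, 125).
Step 4: Order so x ≤ y and verify: 125² + 160² = 15625 + 25600 = 41225 = n. ✓

n = 41225 = 125² + 160² (one valid representation with x ≤ y).


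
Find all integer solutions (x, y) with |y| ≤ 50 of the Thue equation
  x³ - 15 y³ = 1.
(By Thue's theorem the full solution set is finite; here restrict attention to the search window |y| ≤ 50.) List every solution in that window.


The equation is x³ - 15y³ = 1. For fixed y, x³ = 15·y³ + 1, so a solution requires the RHS to be a perfect cube.
Strategy: iterate y from -50 to 50, compute RHS = 15·y³ + 1, and check whether it is a (positive or negative) perfect cube.
Check small values of y:
  y = 0: RHS = 1 = (1)³ ⇒ x = 1 works.
  y = 1: RHS = 16 is not a perfect cube.
  y = -1: RHS = -14 is not a perfect cube.
  y = 2: RHS = 121 is not a perfect cube.
  y = -2: RHS = -119 is not a perfect cube.
  y = 3: RHS = 406 is not a perfect cube.
  y = -3: RHS = -404 is not a perfect cube.
Continuing the search up to |y| = 50 finds no further solutions beyond those listed.
Collected solutions: (1, 0).

Solutions (with |y| ≤ 50): (1, 0).


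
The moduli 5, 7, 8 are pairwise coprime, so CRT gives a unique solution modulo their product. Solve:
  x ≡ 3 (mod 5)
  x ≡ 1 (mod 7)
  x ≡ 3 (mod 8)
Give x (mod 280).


Moduli 5, 7, 8 are pairwise coprime; by CRT there is a unique solution modulo M = 5 · 7 · 8 = 280.
Solve pairwise, accumulating the modulus:
  Start with x ≡ 3 (mod 5).
  Combine with x ≡ 1 (mod 7): since gcd(5, 7) = 1, we get a unique residue mod 35.
    Write x = 3 + 5·t and substitute into x ≡ 1 (mod 7): 5·t ≡ 1 − 3 = -2 (mod 7).
    Reduce coefficients mod 7: 5·t ≡ 5 (mod 7).
    The inverse of 5 mod 7 is 3 (since 5·3 = 15 = 2·7 + 1), so t ≡ 3·5 = 15 ≡ 1 (mod 7).
    Then x = 3 + 5·1 = 8, valid modulo lcm(5, 7) = 35: x ≡ 8 (mod 35).
  Combine with x ≡ 3 (mod 8): since gcd(35, 8) = 1, we get a unique residue mod 280.
    Write x = 8 + 35·t and substitute into x ≡ 3 (mod 8): 35·t ≡ 3 − 8 = -5 (mod 8).
    Reduce coefficients mod 8: 3·t ≡ 3 (mod 8).
    The inverse of 3 mod 8 is 3 (since 3·3 = 9 = 1·8 + 1), so t ≡ 3·3 = 9 ≡ 1 (mod 8).
    Then x = 8 + 35·1 = 43, valid modulo lcm(35, 8) = 280: x ≡ 43 (mod 280).
Verify: 43 mod 5 = 3 ✓, 43 mod 7 = 1 ✓, 43 mod 8 = 3 ✓.

x ≡ 43 (mod 280).


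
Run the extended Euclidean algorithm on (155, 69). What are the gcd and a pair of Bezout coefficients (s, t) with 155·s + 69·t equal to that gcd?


Euclidean algorithm on (155, 69) — divide until remainder is 0:
  155 = 2 · 69 + 17
  69 = 4 · 17 + 1
  17 = 17 · 1 + 0
gcd(155, 69) = 1.
Track Bezout coefficients alongside the remainders: start with r₀ = 155 = a·1 + b·0 (s = 1, t = 0) and r₁ = 69 = a·0 + b·1 (s = 0, t = 1); each new remainder r_{k+1} = r_{k-1} − q_k·r_k inherits s_{k+1} = s_{k-1} − q_k·s_k, t_{k+1} = t_{k-1} − q_k·t_k, so r_k = a·s_k + b·t_k at every step:
  q = 2: r = 17, s = 1 − 2·0 = 1, t = 0 − 2·1 = -2  (check: 155·1 + 69·(-2) = 17)
  q = 4: r = 1, s = 0 − 4·1 = -4, t = 1 − 4·(-2) = 9  (check: 155·(-4) + 69·9 = 1)
The row with r = 1 (the gcd) gives the Bezout coefficients s = -4, t = 9.
Result: 155 · (-4) + 69 · (9) = 1.

gcd(155, 69) = 1; s = -4, t = 9 (check: 155·(-4) + 69·9 = 1).


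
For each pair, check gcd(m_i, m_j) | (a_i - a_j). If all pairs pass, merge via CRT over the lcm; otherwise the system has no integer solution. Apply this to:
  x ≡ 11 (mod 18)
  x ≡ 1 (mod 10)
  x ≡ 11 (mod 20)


Moduli 18, 10, 20 are not pairwise coprime, so CRT works modulo lcm(m_i) when all pairwise compatibility conditions hold.
Pairwise compatibility: gcd(m_i, m_j) must divide a_i - a_j for every pair.
Merge one congruence at a time:
  Start: x ≡ 11 (mod 18).
  Combine with x ≡ 1 (mod 10): gcd(18, 10) = 2; 1 - 11 = -10, which IS divisible by 2, so compatible.
    Write x = 11 + 18·t and substitute into x ≡ 1 (mod 10): 18·t ≡ 1 − 11 = -10 (mod 10).
    Divide the congruence (and modulus) by g = 2: 9·t ≡ -5 (mod 5).
    Reduce coefficients mod 5: 4·t ≡ 0 (mod 5).
    The inverse of 4 mod 5 is 4 (since 4·4 = 16 = 3·5 + 1), so t ≡ 4·0 = 0 ≡ 0 (mod 5).
    Then x = 11 + 18·0 = 11, valid modulo lcm(18, 10) = 90: x ≡ 11 (mod 90).
  Combine with x ≡ 11 (mod 20): gcd(90, 20) = 10; 11 - 11 = 0, which IS divisible by 10, so compatible.
    Write x = 11 + 90·t and substitute into x ≡ 11 (mod 20): 90·t ≡ 11 − 11 = 0 (mod 20).
    Divide the congruence (and modulus) by g = 10: 9·t ≡ 0 (mod 2).
    Reduce coefficients mod 2: 1·t ≡ 0 (mod 2).
    So t ≡ 0 (mod 2).
    Then x = 11 + 90·0 = 11, valid modulo lcm(90, 20) = 180: x ≡ 11 (mod 180).
Verify: 11 mod 18 = 11, 11 mod 10 = 1, 11 mod 20 = 11.

x ≡ 11 (mod 180).


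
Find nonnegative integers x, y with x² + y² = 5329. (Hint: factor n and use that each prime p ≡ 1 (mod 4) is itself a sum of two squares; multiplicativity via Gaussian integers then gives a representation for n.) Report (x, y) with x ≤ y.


Step 1: Factor n = 5329 = 73^2.
Step 2: Check the mod-4 condition on each prime factor: 73 ≡ 1 (mod 4), exponent 2.
All primes ≡ 3 (mod 4) appear to even exponent (or don't appear), so by the two-squares theorem n IS expressible as a sum of two squares.
Step 3: Build a representation. Here n = 73 · 73 is a product of primes ≡ 1 (mod 4). Each prime p ≡ 1 (mod 4) is itself a sum of two squares; find a² by testing p − a² for a perfect square:
  73: 73 − 1² = 72, 73 − 2² = 69, 73 − 3² = 64 = 8² ⇒ 73 = 3² + 8².
  Combine using the Brahmagupta–Fibonacci identity (a² + b²)(c² + d²) = (ac − bd)² + (ad + bc)² = (ac + bd)² + (ad − bc)²:
  73 · 73 = 5329: from (3² + 8²)(3² + 8²), take (3·3 − 8·8, 3·8 + 8·3) = (9 − 64, 24 + 24) = (-55, 48); dropping signs (only squares matter) gives (55, 48); check 55² + 48² = 3025 + 2304 = 5329 ✓.
Step 4: Order so x ≤ y and verify: 48² + 55² = 2304 + 3025 = 5329 = n. ✓

n = 5329 = 48² + 55² (one valid representation with x ≤ y).


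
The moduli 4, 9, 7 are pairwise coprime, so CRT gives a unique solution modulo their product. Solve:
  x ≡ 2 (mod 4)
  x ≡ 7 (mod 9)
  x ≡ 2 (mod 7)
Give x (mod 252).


Moduli 4, 9, 7 are pairwise coprime; by CRT there is a unique solution modulo M = 4 · 9 · 7 = 252.
Solve pairwise, accumulating the modulus:
  Start with x ≡ 2 (mod 4).
  Combine with x ≡ 7 (mod 9): since gcd(4, 9) = 1, we get a unique residue mod 36.
    Write x = 2 + 4·t and substitute into x ≡ 7 (mod 9): 4·t ≡ 7 − 2 = 5 (mod 9).
    The inverse of 4 mod 9 is 7 (since 4·7 = 28 = 3·9 + 1), so t ≡ 7·5 = 35 ≡ 8 (mod 9).
    Then x = 2 + 4·8 = 34, valid modulo lcm(4, 9) = 36: x ≡ 34 (mod 36).
  Combine with x ≡ 2 (mod 7): since gcd(36, 7) = 1, we get a unique residue mod 252.
    Write x = 34 + 36·t and substitute into x ≡ 2 (mod 7): 36·t ≡ 2 − 34 = -32 (mod 7).
    Reduce coefficients mod 7: 1·t ≡ 3 (mod 7).
    So t ≡ 3 (mod 7).
    Then x = 34 + 36·3 = 142, valid modulo lcm(36, 7) = 252: x ≡ 142 (mod 252).
Verify: 142 mod 4 = 2 ✓, 142 mod 9 = 7 ✓, 142 mod 7 = 2 ✓.

x ≡ 142 (mod 252).


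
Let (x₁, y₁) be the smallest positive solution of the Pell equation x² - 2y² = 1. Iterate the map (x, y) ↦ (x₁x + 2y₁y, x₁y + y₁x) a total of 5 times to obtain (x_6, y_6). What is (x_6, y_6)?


Step 1: Find the fundamental solution (x₁, y₁) of x² - 2y² = 1.
  Expand √2 as a continued fraction. a₀ = ⌊√2⌋ = 1; iterate m_{k+1} = d_k·a_k − m_k, d_{k+1} = (2 − m_{k+1}²)/d_k, a_{k+1} = ⌊(a₀ + m_{k+1})/d_{k+1}⌋ (starting m₀ = 0, d₀ = 1), with convergents p_k = a_k·p_{k-1} + p_{k-2}, q_k = a_k·q_{k-1} + q_{k-2} (p₋₁ = 1, q₋₁ = 0):
  k = 0: a₀ = 1; p₀/q₀ = 1/1; p₀² − 2·q₀² = 1 − 2 = -1.
  k = 1: m = 1, d = 1, a = ⌊(1 + 1)/1⌋ = 2; p/q = (2·1 + 1)/(2·1 + 0) = 3/2; p² − 2·q² = 9 − 8 = 1.
  The first convergent with p² − 2·q² = 1 gives the fundamental solution (x₁, y₁) = (3, 2).
Step 2: Apply the recurrence (x_{n+1}, y_{n+1}) = (x₁x_n + 2y₁y_n, x₁y_n + y₁x_n) repeatedly.
  From (x_1, y_1) = (3, 2): x_2 = 3·3 + 2·2·2 = 17; y_2 = 3·2 + 2·3 = 12.
  From (x_2, y_2) = (17, 12): x_3 = 3·17 + 2·2·12 = 99; y_3 = 3·12 + 2·17 = 70.
  From (x_3, y_3) = (99, 70): x_4 = 3·99 + 2·2·70 = 577; y_4 = 3·70 + 2·99 = 408.
  From (x_4, y_4) = (577, 408): x_5 = 3·577 + 2·2·408 = 3363; y_5 = 3·408 + 2·577 = 2378.
  From (x_5, y_5) = (3363, 2378): x_6 = 3·3363 + 2·2·2378 = 19601; y_6 = 3·2378 + 2·3363 = 13860.
Step 3: Verify x_6² - 2·y_6² = 384199201 - 384199200 = 1 (should be 1). ✓

(x_1, y_1) = (3, 2); (x_6, y_6) = (19601, 13860).


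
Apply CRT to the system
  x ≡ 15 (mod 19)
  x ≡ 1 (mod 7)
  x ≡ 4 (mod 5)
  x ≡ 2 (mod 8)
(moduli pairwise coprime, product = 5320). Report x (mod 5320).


Product of moduli M = 19 · 7 · 5 · 8 = 5320.
Merge one congruence at a time:
  Start: x ≡ 15 (mod 19).
  Combine with x ≡ 1 (mod 7); new modulus lcm = 133.
    Write x = 15 + 19·t and substitute into x ≡ 1 (mod 7): 19·t ≡ 1 − 15 = -14 (mod 7).
    Reduce coefficients mod 7: 5·t ≡ 0 (mod 7).
    The inverse of 5 mod 7 is 3 (since 5·3 = 15 = 2·7 + 1), so t ≡ 3·0 = 0 ≡ 0 (mod 7).
    Then x = 15 + 19·0 = 15, valid modulo lcm(19, 7) = 133: x ≡ 15 (mod 133).
  Combine with x ≡ 4 (mod 5); new modulus lcm = 665.
    Write x = 15 + 133·t and substitute into x ≡ 4 (mod 5): 133·t ≡ 4 − 15 = -11 (mod 5).
    Reduce coefficients mod 5: 3·t ≡ 4 (mod 5).
    The inverse of 3 mod 5 is 2 (since 3·2 = 6 = 1·5 + 1), so t ≡ 2·4 = 8 ≡ 3 (mod 5).
    Then x = 15 + 133·3 = 414, valid modulo lcm(133, 5) = 665: x ≡ 414 (mod 665).
  Combine with x ≡ 2 (mod 8); new modulus lcm = 5320.
    Write x = 414 + 665·t and substitute into x ≡ 2 (mod 8): 665·t ≡ 2 − 414 = -412 (mod 8).
    Reduce coefficients mod 8: 1·t ≡ 4 (mod 8).
    So t ≡ 4 (mod 8).
    Then x = 414 + 665·4 = 3074, valid modulo lcm(665, 8) = 5320: x ≡ 3074 (mod 5320).
Verify against each original: 3074 mod 19 = 15, 3074 mod 7 = 1, 3074 mod 5 = 4, 3074 mod 8 = 2.

x ≡ 3074 (mod 5320).


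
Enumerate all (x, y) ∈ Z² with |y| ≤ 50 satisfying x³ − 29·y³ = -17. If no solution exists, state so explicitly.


The equation is x³ - 29y³ = -17. For fixed y, x³ = 29·y³ − 17, so a solution requires the RHS to be a perfect cube.
Strategy: iterate y from -50 to 50, compute RHS = 29·y³ − 17, and check whether it is a (positive or negative) perfect cube.
Check small values of y:
  y = 0: RHS = -17 is not a perfect cube.
  y = 1: RHS = 12 is not a perfect cube.
  y = -1: RHS = -46 is not a perfect cube.
  y = 2: RHS = 215 is not a perfect cube.
  y = -2: RHS = -249 is not a perfect cube.
  y = 3: RHS = 766 is not a perfect cube.
  y = -3: RHS = -800 is not a perfect cube.
Continuing the search up to |y| = 50 finds no solutions either.
No (x, y) in the scanned range satisfies the equation.

No integer solutions with |y| ≤ 50.


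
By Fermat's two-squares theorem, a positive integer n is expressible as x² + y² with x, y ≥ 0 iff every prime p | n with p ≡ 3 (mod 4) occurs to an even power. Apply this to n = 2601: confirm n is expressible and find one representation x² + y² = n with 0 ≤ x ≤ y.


Step 1: Factor n = 2601 = 3^2 · 17^2.
Step 2: Check the mod-4 condition on each prime factor: 3 ≡ 3 (mod 4), exponent 2 (must be even); 17 ≡ 1 (mod 4), exponent 2.
All primes ≡ 3 (mod 4) appear to even exponent (or don't appear), so by the two-squares theorem n IS expressible as a sum of two squares.
Step 3: Build a representation. Group n = k² · m with k = 3 and m = 17 · 17 = 289 (a product of primes ≡ 1 (mod 4)); a representation of m scales to one of n via (k·x)² + (k·y)² = k²(x² + y²). Each prime p ≡ 1 (mod 4) is itself a sum of two squares; find a² by testing p − a² for a perfect square:
  17: 17 − 1² = 16 = 4² ⇒ 17 = 1² + 4².
  Combine using the Brahmagupta–Fibonacci identity (a² + b²)(c² + d²) = (ac − bd)² + (ad + bc)² = (ac + bd)² + (ad − bc)²:
  17 · 17 = 289: from (1² + 4²)(1² + 4²), take (1·1 − 4·4, 1·4 + 4·1) = (1 − 16, 4 + 4) = (-15, 8); dropping signs (only squares matter) gives (15, 8); check 15² + 8² = 225 + 64 = 289 ✓.
  Scale by k = 3: (3·15, 3·8) = (45, 24).
Step 4: Order so x ≤ y and verify: 24² + 45² = 576 + 2025 = 2601 = n. ✓

n = 2601 = 24² + 45² (one valid representation with x ≤ y).


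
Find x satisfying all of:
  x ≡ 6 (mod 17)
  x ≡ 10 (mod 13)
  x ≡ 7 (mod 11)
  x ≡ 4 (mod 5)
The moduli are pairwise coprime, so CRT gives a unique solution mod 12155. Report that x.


Product of moduli M = 17 · 13 · 11 · 5 = 12155.
Merge one congruence at a time:
  Start: x ≡ 6 (mod 17).
  Combine with x ≡ 10 (mod 13); new modulus lcm = 221.
    Write x = 6 + 17·t and substitute into x ≡ 10 (mod 13): 17·t ≡ 10 − 6 = 4 (mod 13).
    Reduce coefficients mod 13: 4·t ≡ 4 (mod 13).
    The inverse of 4 mod 13 is 10 (since 4·10 = 40 = 3·13 + 1), so t ≡ 10·4 = 40 ≡ 1 (mod 13).
    Then x = 6 + 17·1 = 23, valid modulo lcm(17, 13) = 221: x ≡ 23 (mod 221).
  Combine with x ≡ 7 (mod 11); new modulus lcm = 2431.
    Write x = 23 + 221·t and substitute into x ≡ 7 (mod 11): 221·t ≡ 7 − 23 = -16 (mod 11).
    Reduce coefficients mod 11: 1·t ≡ 6 (mod 11).
    So t ≡ 6 (mod 11).
    Then x = 23 + 221·6 = 1349, valid modulo lcm(221, 11) = 2431: x ≡ 1349 (mod 2431).
  Combine with x ≡ 4 (mod 5); new modulus lcm = 12155.
    Write x = 1349 + 2431·t and substitute into x ≡ 4 (mod 5): 2431·t ≡ 4 − 1349 = -1345 (mod 5).
    Reduce coefficients mod 5: 1·t ≡ 0 (mod 5).
    So t ≡ 0 (mod 5).
    Then x = 1349 + 2431·0 = 1349, valid modulo lcm(2431, 5) = 12155: x ≡ 1349 (mod 12155).
Verify against each original: 1349 mod 17 = 6, 1349 mod 13 = 10, 1349 mod 11 = 7, 1349 mod 5 = 4.

x ≡ 1349 (mod 12155).
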